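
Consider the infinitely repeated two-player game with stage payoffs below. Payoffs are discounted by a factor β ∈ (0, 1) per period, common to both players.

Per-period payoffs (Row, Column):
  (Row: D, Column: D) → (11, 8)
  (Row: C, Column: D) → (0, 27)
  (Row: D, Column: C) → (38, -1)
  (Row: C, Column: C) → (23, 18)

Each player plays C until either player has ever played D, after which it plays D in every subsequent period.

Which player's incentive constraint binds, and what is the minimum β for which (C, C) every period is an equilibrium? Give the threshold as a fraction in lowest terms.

Row; β ≥ 5/9

For Row: deviation gain 38−23 = 15, per-period punishment loss 23−11 = 12. IC gives β ≥ 15/27 = 5/9.
For Column: gain 9, loss 10 per period, so β ≥ 9/19.
The tighter constraint is Row's, so cooperation needs β ≥ 5/9.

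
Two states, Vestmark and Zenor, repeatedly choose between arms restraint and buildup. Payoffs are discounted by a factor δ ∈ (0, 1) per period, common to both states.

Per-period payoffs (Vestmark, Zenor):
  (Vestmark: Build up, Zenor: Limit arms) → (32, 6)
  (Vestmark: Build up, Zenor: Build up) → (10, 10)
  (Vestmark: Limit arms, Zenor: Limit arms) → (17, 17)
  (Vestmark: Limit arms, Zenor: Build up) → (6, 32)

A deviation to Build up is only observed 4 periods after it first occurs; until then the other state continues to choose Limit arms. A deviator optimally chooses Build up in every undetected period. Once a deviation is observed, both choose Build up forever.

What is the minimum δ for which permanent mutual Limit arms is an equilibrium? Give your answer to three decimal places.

0.909

A deviator earns 32 for 4 periods, then 10 forever; cooperating earns 17 forever. Multiplying the IC by (1−δ):
17 ≥ 32(1−δ^4) + 10δ^4, so 22·δ^4 ≥ 15 and δ^4 ≥ 15/22.
δ ≥ (15/22)^(1/4) ≈ 0.909.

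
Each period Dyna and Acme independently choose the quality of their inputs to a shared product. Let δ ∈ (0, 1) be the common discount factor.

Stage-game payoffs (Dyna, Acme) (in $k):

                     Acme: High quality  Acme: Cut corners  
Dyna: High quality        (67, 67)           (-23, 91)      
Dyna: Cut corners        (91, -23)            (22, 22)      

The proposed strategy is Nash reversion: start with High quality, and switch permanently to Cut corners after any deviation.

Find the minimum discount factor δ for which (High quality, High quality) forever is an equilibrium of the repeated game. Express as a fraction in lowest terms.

8/23

Cooperation forever yields 67 each period: 67/(1−δ).
Deviating yields 91 once, then 22 forever: 91 + 22δ/(1−δ).
No profitable deviation requires 67/(1−δ) ≥ 91 + 22δ/(1−δ).
Multiplying by (1−δ): 67 ≥ 91(1−δ) + 22δ = 91 − 69δ.
So 69δ ≥ 24, i.e. δ ≥ 24/69 = 8/23.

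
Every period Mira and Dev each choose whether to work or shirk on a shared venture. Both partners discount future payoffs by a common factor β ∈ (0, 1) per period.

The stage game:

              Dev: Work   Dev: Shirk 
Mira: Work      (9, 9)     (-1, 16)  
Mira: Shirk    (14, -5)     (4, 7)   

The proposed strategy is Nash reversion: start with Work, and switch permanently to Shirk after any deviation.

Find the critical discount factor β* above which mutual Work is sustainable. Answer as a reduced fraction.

Mira's threshold: (14−9)/(14−4) = 1/2.
Dev's threshold: (16−9)/(16−7) = 7/9.
1/2 < 7/9, so Dev binds and β* = 7/9.

7/9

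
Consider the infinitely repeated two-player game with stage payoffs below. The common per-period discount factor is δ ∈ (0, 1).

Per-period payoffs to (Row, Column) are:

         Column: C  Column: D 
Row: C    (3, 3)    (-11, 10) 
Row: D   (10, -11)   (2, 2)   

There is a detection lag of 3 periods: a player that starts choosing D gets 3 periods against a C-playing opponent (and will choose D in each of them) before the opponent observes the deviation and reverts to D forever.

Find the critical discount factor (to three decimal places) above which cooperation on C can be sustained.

A deviator earns 10 for 3 periods, then 2 forever; cooperating earns 3 forever. Multiplying the IC by (1−δ):
3 ≥ 10(1−δ^3) + 2δ^3, so 8·δ^3 ≥ 7 and δ^3 ≥ 7/8.
δ ≥ (7/8)^(1/3) ≈ 0.956.

0.956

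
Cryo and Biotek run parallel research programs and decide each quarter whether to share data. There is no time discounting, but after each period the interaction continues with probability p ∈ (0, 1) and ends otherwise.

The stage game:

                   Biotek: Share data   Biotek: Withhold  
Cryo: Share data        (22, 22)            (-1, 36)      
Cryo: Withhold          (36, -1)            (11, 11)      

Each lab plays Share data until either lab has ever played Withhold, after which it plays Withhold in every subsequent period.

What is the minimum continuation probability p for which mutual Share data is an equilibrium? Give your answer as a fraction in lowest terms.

With no time discounting, the continuation probability p plays the role of the discount factor.
Grim-trigger IC: 22/(1−p) ≥ 36 + 11p/(1−p) ⇒ p ≥ (36−22)/(36−11) = 14/25.

14/25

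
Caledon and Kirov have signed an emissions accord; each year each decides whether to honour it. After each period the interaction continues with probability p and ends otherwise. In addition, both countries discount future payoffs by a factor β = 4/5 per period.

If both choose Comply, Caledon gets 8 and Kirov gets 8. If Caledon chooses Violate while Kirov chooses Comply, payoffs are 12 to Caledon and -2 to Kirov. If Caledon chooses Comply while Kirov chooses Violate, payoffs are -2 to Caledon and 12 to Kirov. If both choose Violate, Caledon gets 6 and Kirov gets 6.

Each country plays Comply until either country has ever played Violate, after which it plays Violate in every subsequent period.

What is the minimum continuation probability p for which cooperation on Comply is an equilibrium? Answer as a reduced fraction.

5/6

Expected continuation weight on next period's payoff is β·p = 4/5·p, which plays the role of the discount factor.
Cooperation requires 4/5·p ≥ (12−8)/(12−6) = 2/3, hence p ≥ 5/6.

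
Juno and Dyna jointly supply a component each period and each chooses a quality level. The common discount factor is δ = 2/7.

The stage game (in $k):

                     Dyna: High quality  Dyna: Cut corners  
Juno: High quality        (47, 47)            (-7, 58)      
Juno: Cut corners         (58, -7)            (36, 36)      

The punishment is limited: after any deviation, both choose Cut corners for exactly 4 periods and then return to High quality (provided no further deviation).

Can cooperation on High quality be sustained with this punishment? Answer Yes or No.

Comparing payoff streams over the 5 periods until play realigns: cooperate → 47(1+δ+…+δ^4); deviate → 58 + 36(δ+…+δ^4).
Cooperation is sustained iff (47−36)(δ+…+δ^4) ≥ 58−47.
δ+…+δ^4 = 2/7·(1−(2/7)^4)/(1−2/7) = 0.3973, and (58−47)/(47−36) = 1.0000.
0.3973 < 1.0000, so cooperation is not sustainable.

No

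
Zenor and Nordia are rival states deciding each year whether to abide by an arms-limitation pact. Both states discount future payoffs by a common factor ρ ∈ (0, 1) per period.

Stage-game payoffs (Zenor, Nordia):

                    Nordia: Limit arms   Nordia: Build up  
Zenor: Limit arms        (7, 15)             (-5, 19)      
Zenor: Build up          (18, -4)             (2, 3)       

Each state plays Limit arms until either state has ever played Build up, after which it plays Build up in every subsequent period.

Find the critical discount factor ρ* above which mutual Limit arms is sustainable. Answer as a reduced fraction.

Zenor's threshold: (18−7)/(18−2) = 11/16.
Nordia's threshold: (19−15)/(19−3) = 1/4.
11/16 > 1/4, so Zenor binds and ρ* = 11/16.

11/16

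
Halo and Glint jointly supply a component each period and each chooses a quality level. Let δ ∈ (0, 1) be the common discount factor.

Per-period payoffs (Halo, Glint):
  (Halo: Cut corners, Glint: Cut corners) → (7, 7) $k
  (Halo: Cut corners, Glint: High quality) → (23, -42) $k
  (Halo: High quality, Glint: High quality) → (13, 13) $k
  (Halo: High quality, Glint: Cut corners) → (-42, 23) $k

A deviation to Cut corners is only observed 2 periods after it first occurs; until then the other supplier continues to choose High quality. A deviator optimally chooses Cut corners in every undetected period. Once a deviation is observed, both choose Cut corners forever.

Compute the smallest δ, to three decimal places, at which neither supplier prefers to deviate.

0.791

A deviator earns 23 for 2 periods, then 7 forever; cooperating earns 13 forever. Multiplying the IC by (1−δ):
13 ≥ 23(1−δ^2) + 7δ^2, so 16·δ^2 ≥ 10 and δ^2 ≥ 5/8.
δ ≥ (5/8)^(1/2) ≈ 0.791.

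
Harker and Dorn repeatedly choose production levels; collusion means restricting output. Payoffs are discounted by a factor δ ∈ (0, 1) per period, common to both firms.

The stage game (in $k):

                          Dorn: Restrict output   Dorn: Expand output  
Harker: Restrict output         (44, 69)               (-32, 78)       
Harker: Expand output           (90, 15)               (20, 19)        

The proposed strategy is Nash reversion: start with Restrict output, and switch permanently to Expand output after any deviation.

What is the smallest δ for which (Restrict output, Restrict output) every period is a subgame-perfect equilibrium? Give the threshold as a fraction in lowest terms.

Harker: cooperation gives 44 each period; deviation gives 90 once then 20 forever.
  44/(1−δ) ≥ 90 + 20δ/(1−δ) ⇒ δ ≥ 46/70 = 23/35.
Dorn: cooperation gives 69 each period; deviation gives 78 once then 19 forever.
  δ ≥ 9/59.
Both must hold, so the binding constraint is Harker's: δ ≥ 23/35.

23/35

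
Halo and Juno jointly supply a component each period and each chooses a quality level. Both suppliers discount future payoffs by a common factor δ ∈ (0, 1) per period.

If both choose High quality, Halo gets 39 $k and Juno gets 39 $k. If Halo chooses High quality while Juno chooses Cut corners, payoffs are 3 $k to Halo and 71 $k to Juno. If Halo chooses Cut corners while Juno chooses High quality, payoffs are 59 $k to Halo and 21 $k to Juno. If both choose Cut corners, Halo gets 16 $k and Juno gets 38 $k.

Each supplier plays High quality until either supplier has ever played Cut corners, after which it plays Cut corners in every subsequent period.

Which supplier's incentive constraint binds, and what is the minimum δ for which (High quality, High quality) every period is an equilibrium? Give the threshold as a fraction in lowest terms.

Halo's threshold: (59−39)/(59−16) = 20/43.
Juno's threshold: (71−39)/(71−38) = 32/33.
20/43 < 32/33, so Juno binds and δ* = 32/33.

Juno; δ ≥ 32/33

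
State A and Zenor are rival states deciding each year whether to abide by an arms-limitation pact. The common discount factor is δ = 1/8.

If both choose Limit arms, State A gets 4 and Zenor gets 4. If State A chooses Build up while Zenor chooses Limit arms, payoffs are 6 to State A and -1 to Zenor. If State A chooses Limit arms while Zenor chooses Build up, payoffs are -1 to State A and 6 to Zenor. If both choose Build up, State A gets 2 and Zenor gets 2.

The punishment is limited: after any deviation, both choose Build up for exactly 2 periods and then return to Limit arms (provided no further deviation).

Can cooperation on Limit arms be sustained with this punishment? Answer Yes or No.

No

Comparing payoff streams over the 3 periods until play realigns: cooperate → 4(1+δ+…+δ^2); deviate → 6 + 2(δ+…+δ^2).
Cooperation is sustained iff (4−2)(δ+…+δ^2) ≥ 6−4.
δ+…+δ^2 = 1/8·(1−(1/8)^2)/(1−1/8) = 0.1406, and (6−4)/(4−2) = 1.0000.
0.1406 < 1.0000, so cooperation is not sustainable.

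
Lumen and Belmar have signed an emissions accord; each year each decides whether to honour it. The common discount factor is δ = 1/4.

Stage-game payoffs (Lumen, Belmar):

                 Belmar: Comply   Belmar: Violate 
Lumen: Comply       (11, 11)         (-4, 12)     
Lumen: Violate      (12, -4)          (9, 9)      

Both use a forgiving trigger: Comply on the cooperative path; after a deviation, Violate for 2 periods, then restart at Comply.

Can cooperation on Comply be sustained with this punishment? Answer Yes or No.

Comparing payoff streams over the 3 periods until play realigns: cooperate → 11(1+δ+…+δ^2); deviate → 12 + 9(δ+…+δ^2).
Cooperation is sustained iff (11−9)(δ+…+δ^2) ≥ 12−11.
δ+…+δ^2 = 1/4·(1−(1/4)^2)/(1−1/4) = 0.3125, and (12−11)/(11−9) = 0.5000.
0.3125 < 0.5000, so cooperation is not sustainable.

No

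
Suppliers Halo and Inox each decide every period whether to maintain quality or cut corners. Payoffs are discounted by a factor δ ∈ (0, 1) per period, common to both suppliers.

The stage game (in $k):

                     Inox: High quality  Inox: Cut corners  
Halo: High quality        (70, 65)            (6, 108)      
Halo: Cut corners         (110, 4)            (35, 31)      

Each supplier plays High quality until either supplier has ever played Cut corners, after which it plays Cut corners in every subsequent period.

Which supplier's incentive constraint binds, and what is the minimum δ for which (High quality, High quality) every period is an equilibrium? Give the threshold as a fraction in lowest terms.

Halo's threshold: (110−70)/(110−35) = 8/15.
Inox's threshold: (108−65)/(108−31) = 43/77.
8/15 < 43/77, so Inox binds and δ* = 43/77.

Inox; δ ≥ 43/77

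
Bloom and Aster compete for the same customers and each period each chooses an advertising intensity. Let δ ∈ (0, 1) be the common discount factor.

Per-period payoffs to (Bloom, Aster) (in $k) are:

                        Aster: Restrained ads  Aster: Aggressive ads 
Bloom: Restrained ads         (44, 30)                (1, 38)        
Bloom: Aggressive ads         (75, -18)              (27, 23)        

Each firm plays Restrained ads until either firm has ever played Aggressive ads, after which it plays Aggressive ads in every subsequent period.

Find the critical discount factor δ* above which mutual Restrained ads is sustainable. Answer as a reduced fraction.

31/48

Bloom: cooperation gives 44 each period; deviation gives 75 once then 27 forever.
  44/(1−δ) ≥ 75 + 27δ/(1−δ) ⇒ δ ≥ 31/48.
Aster: cooperation gives 30 each period; deviation gives 38 once then 23 forever.
  δ ≥ 8/15.
Both must hold, so the binding constraint is Bloom's: δ ≥ 31/48.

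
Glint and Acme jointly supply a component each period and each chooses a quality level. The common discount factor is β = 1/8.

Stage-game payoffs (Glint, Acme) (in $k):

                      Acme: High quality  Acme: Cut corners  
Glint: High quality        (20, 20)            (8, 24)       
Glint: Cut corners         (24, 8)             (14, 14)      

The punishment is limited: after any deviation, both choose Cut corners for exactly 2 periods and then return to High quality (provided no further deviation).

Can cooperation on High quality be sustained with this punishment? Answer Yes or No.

Comparing payoff streams over the 3 periods until play realigns: cooperate → 20(1+β+…+β^2); deviate → 24 + 14(β+…+β^2).
Cooperation is sustained iff (20−14)(β+…+β^2) ≥ 24−20.
β+…+β^2 = 1/8·(1−(1/8)^2)/(1−1/8) = 0.1406, and (24−20)/(20−14) = 0.6667.
0.1406 < 0.6667, so cooperation is not sustainable.

No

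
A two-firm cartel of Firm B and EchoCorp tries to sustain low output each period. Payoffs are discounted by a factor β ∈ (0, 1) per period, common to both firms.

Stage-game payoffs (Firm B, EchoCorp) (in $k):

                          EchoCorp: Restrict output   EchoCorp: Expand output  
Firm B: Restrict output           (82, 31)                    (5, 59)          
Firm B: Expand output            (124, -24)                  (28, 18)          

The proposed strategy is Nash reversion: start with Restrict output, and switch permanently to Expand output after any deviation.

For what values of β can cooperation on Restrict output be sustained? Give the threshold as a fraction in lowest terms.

28/41

For Firm B: deviation gain 124−82 = 42, per-period punishment loss 82−28 = 54. IC gives β ≥ 42/96 = 7/16.
For EchoCorp: gain 28, loss 13 per period, so β ≥ 28/41.
The tighter constraint is EchoCorp's, so cooperation needs β ≥ 28/41.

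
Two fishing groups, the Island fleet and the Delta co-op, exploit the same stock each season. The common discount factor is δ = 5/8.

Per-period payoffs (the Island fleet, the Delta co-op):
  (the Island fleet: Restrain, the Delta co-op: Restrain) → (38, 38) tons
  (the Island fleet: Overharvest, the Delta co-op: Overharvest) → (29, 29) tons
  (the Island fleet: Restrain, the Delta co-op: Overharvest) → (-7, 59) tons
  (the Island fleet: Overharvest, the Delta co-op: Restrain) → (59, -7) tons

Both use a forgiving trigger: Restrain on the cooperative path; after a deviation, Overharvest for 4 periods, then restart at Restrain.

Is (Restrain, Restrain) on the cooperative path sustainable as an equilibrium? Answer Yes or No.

No

A one-shot deviation gives 59 now, then 29 for 4 periods, then back to 38.
Gain from deviating: (59−38) today; loss: (38−29) in each of the next 4 periods.
No-deviation condition: (38−29)(δ+…+δ^4) ≥ 59−38, i.e. δ+…+δ^4 ≥ 7/3.
At δ = 5/8: δ+…+δ^4 = 1.4124 < 2.3333.
So cooperation is not sustainable.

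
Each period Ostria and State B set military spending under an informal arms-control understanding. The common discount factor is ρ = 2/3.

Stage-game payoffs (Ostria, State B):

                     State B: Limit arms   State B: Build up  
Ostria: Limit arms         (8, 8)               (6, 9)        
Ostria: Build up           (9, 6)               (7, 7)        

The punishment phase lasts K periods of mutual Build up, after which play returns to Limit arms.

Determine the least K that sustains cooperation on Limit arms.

No profitable deviation requires (8−7)(ρ+…+ρ^K) ≥ 9−8, i.e. ρ+…+ρ^K ≥ 1 ≈ 1.0000.
With ρ = 2/3, the partial sums are K=1: 0.6667, K=2: 1.1111.
K = 2 is the first length at which the sum reaches 1.0000.

2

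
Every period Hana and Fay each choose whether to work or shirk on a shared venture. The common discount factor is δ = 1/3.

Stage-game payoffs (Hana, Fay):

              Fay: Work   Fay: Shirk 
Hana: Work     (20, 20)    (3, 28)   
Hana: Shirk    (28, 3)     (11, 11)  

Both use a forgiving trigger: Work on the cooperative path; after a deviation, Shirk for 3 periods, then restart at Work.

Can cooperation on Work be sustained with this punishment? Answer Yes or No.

A one-shot deviation gives 28 now, then 11 for 3 periods, then back to 20.
Gain from deviating: (28−20) today; loss: (20−11) in each of the next 3 periods.
No-deviation condition: (20−11)(δ+…+δ^3) ≥ 28−20, i.e. δ+…+δ^3 ≥ 8/9.
At δ = 1/3: δ+…+δ^3 = 0.4815 < 0.8889.
So cooperation is not sustainable.

No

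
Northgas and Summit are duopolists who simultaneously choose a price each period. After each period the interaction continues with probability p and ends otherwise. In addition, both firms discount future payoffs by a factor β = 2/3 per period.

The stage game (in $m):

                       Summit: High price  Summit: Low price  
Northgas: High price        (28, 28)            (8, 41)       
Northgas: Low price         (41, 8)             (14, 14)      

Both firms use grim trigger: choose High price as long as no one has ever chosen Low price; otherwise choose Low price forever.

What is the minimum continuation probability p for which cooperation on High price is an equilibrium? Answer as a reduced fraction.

13/18

With continuation probability p and discount β, the effective per-period discount factor is βp.
Grim-trigger IC: βp ≥ (41−28)/(41−14) = 13/27.
So p ≥ (13/27)/(2/3) = 13/18.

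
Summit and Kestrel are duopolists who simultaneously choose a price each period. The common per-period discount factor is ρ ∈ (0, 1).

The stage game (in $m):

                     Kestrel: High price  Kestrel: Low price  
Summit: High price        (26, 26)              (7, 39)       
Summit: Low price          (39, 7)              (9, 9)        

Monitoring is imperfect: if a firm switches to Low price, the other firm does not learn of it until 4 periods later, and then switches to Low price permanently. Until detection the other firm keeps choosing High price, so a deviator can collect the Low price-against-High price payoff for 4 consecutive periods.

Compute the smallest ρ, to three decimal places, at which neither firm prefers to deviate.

0.811

A deviator earns 39 for 4 periods, then 9 forever; cooperating earns 26 forever. Multiplying the IC by (1−ρ):
26 ≥ 39(1−ρ^4) + 9ρ^4, so 30·ρ^4 ≥ 13 and ρ^4 ≥ 13/30.
ρ ≥ (13/30)^(1/4) ≈ 0.811.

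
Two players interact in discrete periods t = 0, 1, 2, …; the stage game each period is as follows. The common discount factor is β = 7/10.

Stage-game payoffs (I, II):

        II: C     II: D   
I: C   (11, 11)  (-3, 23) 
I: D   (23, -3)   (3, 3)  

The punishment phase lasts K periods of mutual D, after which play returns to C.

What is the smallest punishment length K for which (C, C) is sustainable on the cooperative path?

No profitable deviation requires (11−3)(β+…+β^K) ≥ 23−11, i.e. β+…+β^K ≥ 3/2 ≈ 1.5000.
With β = 7/10, the partial sums are K=1: 0.7000, K=2: 1.1900, K=3: 1.5330.
K = 3 is the first length at which the sum reaches 1.5000.

3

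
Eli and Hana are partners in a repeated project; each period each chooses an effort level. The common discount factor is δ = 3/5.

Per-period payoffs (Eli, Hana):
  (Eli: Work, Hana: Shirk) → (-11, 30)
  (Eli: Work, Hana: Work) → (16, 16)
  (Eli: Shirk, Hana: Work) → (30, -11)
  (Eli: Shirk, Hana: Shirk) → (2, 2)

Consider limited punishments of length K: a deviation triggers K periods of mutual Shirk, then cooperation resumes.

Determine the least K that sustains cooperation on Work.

Need Σ_{k=1}^{K} δ^k ≥ (30−16)/(16−2) = 1.0000 at δ = 3/5.
At K = 2 the sum is 0.9600 < 1.0000; at K = 3 it is 1.1760 ≥ 1.0000.
So the minimum punishment length is K = 3.

3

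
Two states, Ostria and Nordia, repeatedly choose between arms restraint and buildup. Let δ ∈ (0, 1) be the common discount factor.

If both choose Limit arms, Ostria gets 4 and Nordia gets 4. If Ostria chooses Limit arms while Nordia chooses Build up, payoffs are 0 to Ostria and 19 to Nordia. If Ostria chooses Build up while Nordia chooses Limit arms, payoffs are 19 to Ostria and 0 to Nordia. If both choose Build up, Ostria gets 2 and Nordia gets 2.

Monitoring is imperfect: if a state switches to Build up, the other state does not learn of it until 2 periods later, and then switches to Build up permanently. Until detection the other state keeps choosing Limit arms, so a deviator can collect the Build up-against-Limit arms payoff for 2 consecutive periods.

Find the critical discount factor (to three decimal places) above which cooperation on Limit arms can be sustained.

0.939

A deviator earns 19 for 2 periods, then 2 forever; cooperating earns 4 forever. Multiplying the IC by (1−δ):
4 ≥ 19(1−δ^2) + 2δ^2, so 17·δ^2 ≥ 15 and δ^2 ≥ 15/17.
δ ≥ (15/17)^(1/2) ≈ 0.939.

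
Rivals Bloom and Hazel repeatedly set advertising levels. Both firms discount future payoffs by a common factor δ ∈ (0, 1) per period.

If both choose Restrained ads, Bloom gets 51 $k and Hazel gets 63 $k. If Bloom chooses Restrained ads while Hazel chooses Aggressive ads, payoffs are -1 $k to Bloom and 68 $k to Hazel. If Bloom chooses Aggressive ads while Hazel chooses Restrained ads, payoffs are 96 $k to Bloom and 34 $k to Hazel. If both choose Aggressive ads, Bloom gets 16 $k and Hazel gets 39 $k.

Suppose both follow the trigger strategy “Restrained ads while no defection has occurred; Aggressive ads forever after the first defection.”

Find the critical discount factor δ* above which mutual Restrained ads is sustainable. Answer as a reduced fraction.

Bloom: cooperation gives 51 each period; deviation gives 96 once then 16 forever.
  51/(1−δ) ≥ 96 + 16δ/(1−δ) ⇒ δ ≥ 45/80 = 9/16.
Hazel: cooperation gives 63 each period; deviation gives 68 once then 39 forever.
  δ ≥ 5/29.
Both must hold, so the binding constraint is Bloom's: δ ≥ 9/16.

9/16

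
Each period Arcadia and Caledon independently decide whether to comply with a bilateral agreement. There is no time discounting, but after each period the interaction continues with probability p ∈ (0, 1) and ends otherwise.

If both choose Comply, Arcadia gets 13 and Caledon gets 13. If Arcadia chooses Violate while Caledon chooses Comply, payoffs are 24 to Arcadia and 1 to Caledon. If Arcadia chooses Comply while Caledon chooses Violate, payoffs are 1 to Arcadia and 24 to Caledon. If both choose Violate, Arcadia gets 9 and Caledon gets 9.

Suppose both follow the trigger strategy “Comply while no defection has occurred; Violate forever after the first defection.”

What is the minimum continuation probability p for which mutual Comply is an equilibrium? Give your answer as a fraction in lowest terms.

Expected cooperation value is 13 + p·13 + p²·13 + … = 13/(1−p); deviation gives 24 + p·9/(1−p).
13 ≥ 24(1−p) + 9p ⇒ 15p ≥ 11 ⇒ p ≥ 11/15.

11/15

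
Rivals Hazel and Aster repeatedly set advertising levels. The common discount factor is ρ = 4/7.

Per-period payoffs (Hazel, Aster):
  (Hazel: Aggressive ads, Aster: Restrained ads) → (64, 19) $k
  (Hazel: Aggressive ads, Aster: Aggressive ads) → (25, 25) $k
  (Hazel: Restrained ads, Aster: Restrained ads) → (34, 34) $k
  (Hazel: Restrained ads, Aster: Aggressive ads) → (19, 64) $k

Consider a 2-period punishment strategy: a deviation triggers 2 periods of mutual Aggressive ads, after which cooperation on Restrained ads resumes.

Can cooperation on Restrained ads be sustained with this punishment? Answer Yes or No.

No

A one-shot deviation gives 64 now, then 25 for 2 periods, then back to 34.
Gain from deviating: (64−34) today; loss: (34−25) in each of the next 2 periods.
No-deviation condition: (34−25)(ρ+…+ρ^2) ≥ 64−34, i.e. ρ+…+ρ^2 ≥ 10/3.
At ρ = 4/7: ρ+…+ρ^2 = 0.8980 < 3.3333.
So cooperation is not sustainable.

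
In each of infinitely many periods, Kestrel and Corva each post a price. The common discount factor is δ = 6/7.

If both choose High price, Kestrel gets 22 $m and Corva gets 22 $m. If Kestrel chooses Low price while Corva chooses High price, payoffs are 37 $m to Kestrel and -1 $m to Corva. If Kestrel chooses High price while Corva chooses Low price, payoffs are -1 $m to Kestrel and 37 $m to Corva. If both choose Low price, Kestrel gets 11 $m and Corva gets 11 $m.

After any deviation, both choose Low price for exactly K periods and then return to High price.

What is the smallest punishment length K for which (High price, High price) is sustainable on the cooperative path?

IC: δ(1−δ^K)/(1−δ) ≥ (37−22)/(22−11) = 15/11.
With δ = 6/7: need 1 − δ^K ≥ 15/11·(1−6/7)/(6/7), i.e. δ^K ≤ 0.7727.
Since (6/7)^1 = 0.8571 and (6/7)^2 = 0.7347, the smallest such K is 2.

2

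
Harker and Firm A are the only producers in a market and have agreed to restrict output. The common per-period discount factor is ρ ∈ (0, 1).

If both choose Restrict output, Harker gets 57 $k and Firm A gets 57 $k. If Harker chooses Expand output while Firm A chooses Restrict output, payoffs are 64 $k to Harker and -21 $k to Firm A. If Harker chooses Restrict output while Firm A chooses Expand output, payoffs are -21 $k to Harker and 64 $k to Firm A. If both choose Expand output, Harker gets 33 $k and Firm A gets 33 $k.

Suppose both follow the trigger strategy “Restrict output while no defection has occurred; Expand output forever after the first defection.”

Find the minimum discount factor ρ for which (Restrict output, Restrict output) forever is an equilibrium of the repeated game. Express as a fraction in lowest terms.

7/31

Cooperation forever yields 57 each period: 57/(1−ρ).
Deviating yields 64 once, then 33 forever: 64 + 33ρ/(1−ρ).
No profitable deviation requires 57/(1−ρ) ≥ 64 + 33ρ/(1−ρ).
Multiplying by (1−ρ): 57 ≥ 64(1−ρ) + 33ρ = 64 − 31ρ.
So 31ρ ≥ 7, i.e. ρ ≥ 7/31.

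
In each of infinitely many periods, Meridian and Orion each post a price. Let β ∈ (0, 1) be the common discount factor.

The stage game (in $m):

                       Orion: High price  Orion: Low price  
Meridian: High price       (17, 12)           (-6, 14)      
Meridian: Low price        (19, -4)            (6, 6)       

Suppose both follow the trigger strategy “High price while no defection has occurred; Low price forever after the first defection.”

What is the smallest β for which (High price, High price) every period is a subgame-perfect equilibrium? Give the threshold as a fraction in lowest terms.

For Meridian: deviation gain 19−17 = 2, per-period punishment loss 17−6 = 11. IC gives β ≥ 2/13.
For Orion: gain 2, loss 6 per period, so β ≥ 2/8 = 1/4.
The tighter constraint is Orion's, so cooperation needs β ≥ 1/4.

1/4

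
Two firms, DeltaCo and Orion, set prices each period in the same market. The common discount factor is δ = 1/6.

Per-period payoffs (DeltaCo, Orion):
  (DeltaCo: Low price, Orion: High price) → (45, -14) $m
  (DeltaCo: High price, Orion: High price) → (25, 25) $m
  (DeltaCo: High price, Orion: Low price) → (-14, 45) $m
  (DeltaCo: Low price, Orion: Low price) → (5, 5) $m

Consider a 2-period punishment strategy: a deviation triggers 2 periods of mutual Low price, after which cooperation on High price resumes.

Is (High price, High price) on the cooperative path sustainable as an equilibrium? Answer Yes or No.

IC: δ+…+δ^2 ≥ (45−25)/(25−5) = 1.
At δ = 1/6: partial sum = 0.1944 < 1.0000. Cooperation not sustainable.

No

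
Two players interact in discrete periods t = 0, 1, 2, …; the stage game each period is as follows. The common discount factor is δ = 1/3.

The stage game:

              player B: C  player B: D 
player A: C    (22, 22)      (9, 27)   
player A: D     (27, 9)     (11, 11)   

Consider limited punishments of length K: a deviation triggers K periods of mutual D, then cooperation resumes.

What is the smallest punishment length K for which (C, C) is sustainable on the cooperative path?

3

No profitable deviation requires (22−11)(δ+…+δ^K) ≥ 27−22, i.e. δ+…+δ^K ≥ 5/11 ≈ 0.4545.
With δ = 1/3, the partial sums are K=1: 0.3333, K=2: 0.4444, K=3: 0.4815.
K = 3 is the first length at which the sum reaches 0.4545.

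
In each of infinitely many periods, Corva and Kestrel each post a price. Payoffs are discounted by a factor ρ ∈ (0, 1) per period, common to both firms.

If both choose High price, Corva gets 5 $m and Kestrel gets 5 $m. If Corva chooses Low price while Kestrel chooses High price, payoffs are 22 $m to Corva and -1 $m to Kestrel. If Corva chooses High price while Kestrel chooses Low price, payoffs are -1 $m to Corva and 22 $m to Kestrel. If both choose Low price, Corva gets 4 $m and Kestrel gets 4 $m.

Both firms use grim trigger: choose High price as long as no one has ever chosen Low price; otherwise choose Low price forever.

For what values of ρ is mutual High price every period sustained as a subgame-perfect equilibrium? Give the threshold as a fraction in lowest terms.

5/(1−ρ) ≥ 22 + 4ρ/(1−ρ)
5 ≥ 22 − 18ρ
ρ ≥ 17/18.

17/18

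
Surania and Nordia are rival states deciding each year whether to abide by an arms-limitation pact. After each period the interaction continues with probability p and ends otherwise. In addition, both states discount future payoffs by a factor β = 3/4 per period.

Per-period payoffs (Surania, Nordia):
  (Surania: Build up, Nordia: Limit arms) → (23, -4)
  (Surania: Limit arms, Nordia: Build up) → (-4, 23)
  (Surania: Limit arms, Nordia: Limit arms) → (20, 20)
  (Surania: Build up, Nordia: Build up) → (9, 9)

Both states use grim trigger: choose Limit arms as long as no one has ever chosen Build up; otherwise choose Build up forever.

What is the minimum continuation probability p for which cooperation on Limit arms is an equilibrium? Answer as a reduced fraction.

With continuation probability p and discount β, the effective per-period discount factor is βp.
Grim-trigger IC: βp ≥ (23−20)/(23−9) = 3/14.
So p ≥ (3/14)/(3/4) = 2/7.

2/7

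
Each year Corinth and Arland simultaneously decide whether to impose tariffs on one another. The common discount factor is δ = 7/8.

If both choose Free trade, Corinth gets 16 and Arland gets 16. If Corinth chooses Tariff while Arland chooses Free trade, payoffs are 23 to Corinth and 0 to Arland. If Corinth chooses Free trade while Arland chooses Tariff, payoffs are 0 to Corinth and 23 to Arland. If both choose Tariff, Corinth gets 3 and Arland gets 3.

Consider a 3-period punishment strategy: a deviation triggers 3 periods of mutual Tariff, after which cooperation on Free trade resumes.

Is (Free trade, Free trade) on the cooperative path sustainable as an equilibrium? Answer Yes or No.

Yes

IC: δ+…+δ^3 ≥ (23−16)/(16−3) = 7/13.
At δ = 7/8: partial sum = 2.3105 ≥ 0.5385. Cooperation sustainable.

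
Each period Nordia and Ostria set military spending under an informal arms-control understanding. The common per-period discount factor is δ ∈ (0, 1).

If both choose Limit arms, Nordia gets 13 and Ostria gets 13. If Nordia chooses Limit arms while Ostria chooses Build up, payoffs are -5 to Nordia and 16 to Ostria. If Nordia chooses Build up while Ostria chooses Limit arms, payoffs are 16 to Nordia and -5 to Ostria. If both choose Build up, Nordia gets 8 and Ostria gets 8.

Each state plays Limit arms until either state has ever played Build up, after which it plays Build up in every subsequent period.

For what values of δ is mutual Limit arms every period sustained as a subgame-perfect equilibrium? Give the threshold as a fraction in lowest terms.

Under grim trigger the critical discount factor is (T−C)/(T−P) with T = 16, C = 13, P = 8.
δ* = (16−13)/(16−8) = 3/8.

3/8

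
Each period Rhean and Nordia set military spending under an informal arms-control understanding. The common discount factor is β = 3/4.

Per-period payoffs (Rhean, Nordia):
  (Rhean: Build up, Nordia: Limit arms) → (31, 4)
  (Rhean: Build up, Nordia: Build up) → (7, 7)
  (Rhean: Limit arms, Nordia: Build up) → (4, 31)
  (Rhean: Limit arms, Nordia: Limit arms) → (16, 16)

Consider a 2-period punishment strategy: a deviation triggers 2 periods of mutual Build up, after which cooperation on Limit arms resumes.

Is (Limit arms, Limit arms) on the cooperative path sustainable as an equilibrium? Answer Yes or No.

No

A one-shot deviation gives 31 now, then 7 for 2 periods, then back to 16.
Gain from deviating: (31−16) today; loss: (16−7) in each of the next 2 periods.
No-deviation condition: (16−7)(β+…+β^2) ≥ 31−16, i.e. β+…+β^2 ≥ 5/3.
At β = 3/4: β+…+β^2 = 1.3125 < 1.6667.
So cooperation is not sustainable.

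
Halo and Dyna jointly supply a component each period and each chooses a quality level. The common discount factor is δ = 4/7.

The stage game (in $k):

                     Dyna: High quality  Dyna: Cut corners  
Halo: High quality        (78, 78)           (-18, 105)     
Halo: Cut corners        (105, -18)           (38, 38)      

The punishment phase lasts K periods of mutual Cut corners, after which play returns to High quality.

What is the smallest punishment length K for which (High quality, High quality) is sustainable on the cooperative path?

2

IC: δ(1−δ^K)/(1−δ) ≥ (105−78)/(78−38) = 27/40.
With δ = 4/7: need 1 − δ^K ≥ 27/40·(1−4/7)/(4/7), i.e. δ^K ≤ 0.4937.
Since (4/7)^1 = 0.5714 and (4/7)^2 = 0.3265, the smallest such K is 2.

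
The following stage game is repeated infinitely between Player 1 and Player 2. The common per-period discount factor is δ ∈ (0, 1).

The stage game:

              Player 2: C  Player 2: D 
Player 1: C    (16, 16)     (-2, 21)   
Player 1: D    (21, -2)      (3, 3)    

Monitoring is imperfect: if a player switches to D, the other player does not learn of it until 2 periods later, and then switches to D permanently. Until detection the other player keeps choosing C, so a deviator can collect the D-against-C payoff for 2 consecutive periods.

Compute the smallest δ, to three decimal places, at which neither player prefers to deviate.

A deviator earns 21 for 2 periods, then 3 forever; cooperating earns 16 forever. Multiplying the IC by (1−δ):
16 ≥ 21(1−δ^2) + 3δ^2, so 18·δ^2 ≥ 5 and δ^2 ≥ 5/18.
δ ≥ (5/18)^(1/2) ≈ 0.527.

0.527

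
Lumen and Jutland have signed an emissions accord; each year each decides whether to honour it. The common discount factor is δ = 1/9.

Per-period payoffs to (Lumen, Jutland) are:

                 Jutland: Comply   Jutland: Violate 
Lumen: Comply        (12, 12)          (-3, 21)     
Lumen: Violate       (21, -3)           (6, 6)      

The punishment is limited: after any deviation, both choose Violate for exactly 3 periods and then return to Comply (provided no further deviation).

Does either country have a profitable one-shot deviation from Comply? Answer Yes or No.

Comparing payoff streams over the 4 periods until play realigns: cooperate → 12(1+δ+…+δ^3); deviate → 21 + 6(δ+…+δ^3).
Cooperation is sustained iff (12−6)(δ+…+δ^3) ≥ 21−12.
δ+…+δ^3 = 1/9·(1−(1/9)^3)/(1−1/9) = 0.1248, and (21−12)/(12−6) = 1.5000.
0.1248 < 1.5000, so cooperation is not sustainable.

Yes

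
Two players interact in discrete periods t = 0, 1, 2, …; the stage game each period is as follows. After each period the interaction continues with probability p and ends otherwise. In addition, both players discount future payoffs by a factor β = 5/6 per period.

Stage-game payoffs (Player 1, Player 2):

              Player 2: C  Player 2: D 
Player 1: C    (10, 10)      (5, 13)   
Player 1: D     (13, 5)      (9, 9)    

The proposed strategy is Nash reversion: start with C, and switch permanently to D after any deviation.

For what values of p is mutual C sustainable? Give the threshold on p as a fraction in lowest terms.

Expected continuation weight on next period's payoff is β·p = 5/6·p, which plays the role of the discount factor.
Cooperation requires 5/6·p ≥ (13−10)/(13−9) = 3/4, hence p ≥ 9/10.

9/10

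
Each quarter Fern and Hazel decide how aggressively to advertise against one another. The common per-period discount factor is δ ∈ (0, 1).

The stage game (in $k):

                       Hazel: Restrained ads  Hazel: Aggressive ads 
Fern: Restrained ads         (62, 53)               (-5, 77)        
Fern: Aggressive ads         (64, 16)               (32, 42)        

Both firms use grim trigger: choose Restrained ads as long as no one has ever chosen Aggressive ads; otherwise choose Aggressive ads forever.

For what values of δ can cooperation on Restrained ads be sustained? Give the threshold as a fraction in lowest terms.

Fern's threshold: (64−62)/(64−32) = 1/16.
Hazel's threshold: (77−53)/(77−42) = 24/35.
1/16 < 24/35, so Hazel binds and δ* = 24/35.

24/35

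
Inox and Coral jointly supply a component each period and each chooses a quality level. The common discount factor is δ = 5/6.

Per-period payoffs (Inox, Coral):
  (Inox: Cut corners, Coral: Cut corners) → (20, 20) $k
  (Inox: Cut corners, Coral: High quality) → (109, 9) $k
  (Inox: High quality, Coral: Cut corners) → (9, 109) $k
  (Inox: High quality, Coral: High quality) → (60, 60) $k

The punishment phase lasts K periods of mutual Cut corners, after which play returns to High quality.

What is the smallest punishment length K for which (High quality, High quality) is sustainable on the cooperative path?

IC: δ(1−δ^K)/(1−δ) ≥ (109−60)/(60−20) = 49/40.
With δ = 5/6: need 1 − δ^K ≥ 49/40·(1−5/6)/(5/6), i.e. δ^K ≤ 0.7550.
Since (5/6)^1 = 0.8333 and (5/6)^2 = 0.6944, the smallest such K is 2.

2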